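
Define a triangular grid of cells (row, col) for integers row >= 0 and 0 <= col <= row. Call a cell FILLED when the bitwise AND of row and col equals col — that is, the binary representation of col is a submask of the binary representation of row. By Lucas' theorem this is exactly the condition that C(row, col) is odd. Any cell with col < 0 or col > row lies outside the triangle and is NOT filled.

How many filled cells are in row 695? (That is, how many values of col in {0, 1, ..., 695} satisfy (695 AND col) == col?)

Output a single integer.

Answer: 128

Derivation:
695 in binary = 1010110111
popcount(695) = number of 1-bits in 1010110111 = 7
A col c satisfies (695 AND c) == c iff every set bit of c is also set in 695; each of the 7 set bits of 695 can independently be on or off in c.
count = 2^7 = 128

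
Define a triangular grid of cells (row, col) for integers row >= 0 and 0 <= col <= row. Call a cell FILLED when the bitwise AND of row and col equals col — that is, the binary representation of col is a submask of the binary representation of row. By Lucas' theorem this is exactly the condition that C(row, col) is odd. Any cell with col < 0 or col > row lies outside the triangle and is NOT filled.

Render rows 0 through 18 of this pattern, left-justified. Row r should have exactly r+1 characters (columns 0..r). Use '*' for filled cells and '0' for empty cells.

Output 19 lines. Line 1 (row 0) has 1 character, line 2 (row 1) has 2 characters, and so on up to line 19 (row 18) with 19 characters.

r0=0: *
r1=1: **
r2=10: *0*
r3=11: ****
r4=100: *000*
r5=101: **00**
r6=110: *0*0*0*
r7=111: ********
r8=1000: *0000000*
r9=1001: **000000**
r10=1010: *0*00000*0*
r11=1011: ****0000****
r12=1100: *000*000*000*
r13=1101: **00**00**00**
r14=1110: *0*0*0*0*0*0*0*
r15=1111: ****************
r16=10000: *000000000000000*
r17=10001: **00000000000000**
r18=10010: *0*0000000000000*0*

Answer: *
**
*0*
****
*000*
**00**
*0*0*0*
********
*0000000*
**000000**
*0*00000*0*
****0000****
*000*000*000*
**00**00**00**
*0*0*0*0*0*0*0*
****************
*000000000000000*
**00000000000000**
*0*0000000000000*0*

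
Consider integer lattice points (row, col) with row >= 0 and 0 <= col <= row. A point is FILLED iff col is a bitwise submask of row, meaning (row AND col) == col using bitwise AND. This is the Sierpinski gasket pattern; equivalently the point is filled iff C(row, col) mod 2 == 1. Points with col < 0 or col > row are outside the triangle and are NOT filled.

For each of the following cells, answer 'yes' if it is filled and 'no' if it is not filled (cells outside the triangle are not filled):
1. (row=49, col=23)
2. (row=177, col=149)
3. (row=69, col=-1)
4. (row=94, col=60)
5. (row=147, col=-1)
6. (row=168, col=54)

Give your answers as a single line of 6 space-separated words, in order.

Answer: no no no no no no

Derivation:
(49,23): row=0b110001, col=0b10111, row AND col = 0b10001 = 17; 17 != 23 -> empty
(177,149): row=0b10110001, col=0b10010101, row AND col = 0b10010001 = 145; 145 != 149 -> empty
(69,-1): col outside [0, 69] -> not filled
(94,60): row=0b1011110, col=0b111100, row AND col = 0b11100 = 28; 28 != 60 -> empty
(147,-1): col outside [0, 147] -> not filled
(168,54): row=0b10101000, col=0b110110, row AND col = 0b100000 = 32; 32 != 54 -> empty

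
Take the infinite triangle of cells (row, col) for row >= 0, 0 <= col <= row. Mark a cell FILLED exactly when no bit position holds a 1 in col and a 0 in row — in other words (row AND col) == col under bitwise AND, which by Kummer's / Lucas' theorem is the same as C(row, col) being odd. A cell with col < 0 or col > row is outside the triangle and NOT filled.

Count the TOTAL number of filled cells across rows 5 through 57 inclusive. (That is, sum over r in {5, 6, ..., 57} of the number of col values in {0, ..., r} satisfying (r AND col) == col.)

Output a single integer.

r5=101 pc2: +4 =4
r6=110 pc2: +4 =8
r7=111 pc3: +8 =16
r8=1000 pc1: +2 =18
r9=1001 pc2: +4 =22
r10=1010 pc2: +4 =26
r11=1011 pc3: +8 =34
r12=1100 pc2: +4 =38
r13=1101 pc3: +8 =46
r14=1110 pc3: +8 =54
r15=1111 pc4: +16 =70
r16=10000 pc1: +2 =72
r17=10001 pc2: +4 =76
r18=10010 pc2: +4 =80
r19=10011 pc3: +8 =88
r20=10100 pc2: +4 =92
r21=10101 pc3: +8 =100
r22=10110 pc3: +8 =108
r23=10111 pc4: +16 =124
r24=11000 pc2: +4 =128
r25=11001 pc3: +8 =136
r26=11010 pc3: +8 =144
r27=11011 pc4: +16 =160
r28=11100 pc3: +8 =168
r29=11101 pc4: +16 =184
r30=11110 pc4: +16 =200
r31=11111 pc5: +32 =232
r32=100000 pc1: +2 =234
r33=100001 pc2: +4 =238
r34=100010 pc2: +4 =242
r35=100011 pc3: +8 =250
r36=100100 pc2: +4 =254
r37=100101 pc3: +8 =262
r38=100110 pc3: +8 =270
r39=100111 pc4: +16 =286
r40=101000 pc2: +4 =290
r41=101001 pc3: +8 =298
r42=101010 pc3: +8 =306
r43=101011 pc4: +16 =322
r44=101100 pc3: +8 =330
r45=101101 pc4: +16 =346
r46=101110 pc4: +16 =362
r47=101111 pc5: +32 =394
r48=110000 pc2: +4 =398
r49=110001 pc3: +8 =406
r50=110010 pc3: +8 =414
r51=110011 pc4: +16 =430
r52=110100 pc3: +8 =438
r53=110101 pc4: +16 =454
r54=110110 pc4: +16 =470
r55=110111 pc5: +32 =502
r56=111000 pc3: +8 =510
r57=111001 pc4: +16 =526

Answer: 526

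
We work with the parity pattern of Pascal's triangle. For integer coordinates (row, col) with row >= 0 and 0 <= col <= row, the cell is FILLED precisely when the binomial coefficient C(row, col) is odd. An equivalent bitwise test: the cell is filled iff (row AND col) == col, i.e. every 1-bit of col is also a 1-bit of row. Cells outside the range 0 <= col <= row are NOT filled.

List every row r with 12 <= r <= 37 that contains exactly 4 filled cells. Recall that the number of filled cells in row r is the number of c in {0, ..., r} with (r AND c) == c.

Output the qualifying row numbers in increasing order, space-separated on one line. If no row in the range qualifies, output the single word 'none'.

Row r has 2^popcount(r) filled cells, so we need popcount(r) = log2(4) = 2.
Scan r = 12..37 and keep those with exactly 2 one-bits:
r=12=1100 popcount=2 -> KEEP
r=13=1101 popcount=3 -> skip
r=14=1110 popcount=3 -> skip
r=15=1111 popcount=4 -> skip
r=16=10000 popcount=1 -> skip
r=17=10001 popcount=2 -> KEEP
r=18=10010 popcount=2 -> KEEP
r=19=10011 popcount=3 -> skip
r=20=10100 popcount=2 -> KEEP
r=21=10101 popcount=3 -> skip
r=22=10110 popcount=3 -> skip
r=23=10111 popcount=4 -> skip
r=24=11000 popcount=2 -> KEEP
r=25=11001 popcount=3 -> skip
r=26=11010 popcount=3 -> skip
r=27=11011 popcount=4 -> skip
r=28=11100 popcount=3 -> skip
r=29=11101 popcount=4 -> skip
r=30=11110 popcount=4 -> skip
r=31=11111 popcount=5 -> skip
r=32=100000 popcount=1 -> skip
r=33=100001 popcount=2 -> KEEP
r=34=100010 popcount=2 -> KEEP
r=35=100011 popcount=3 -> skip
r=36=100100 popcount=2 -> KEEP
r=37=100101 popcount=3 -> skip
Kept rows: 12 17 18 20 24 33 34 36

Answer: 12 17 18 20 24 33 34 36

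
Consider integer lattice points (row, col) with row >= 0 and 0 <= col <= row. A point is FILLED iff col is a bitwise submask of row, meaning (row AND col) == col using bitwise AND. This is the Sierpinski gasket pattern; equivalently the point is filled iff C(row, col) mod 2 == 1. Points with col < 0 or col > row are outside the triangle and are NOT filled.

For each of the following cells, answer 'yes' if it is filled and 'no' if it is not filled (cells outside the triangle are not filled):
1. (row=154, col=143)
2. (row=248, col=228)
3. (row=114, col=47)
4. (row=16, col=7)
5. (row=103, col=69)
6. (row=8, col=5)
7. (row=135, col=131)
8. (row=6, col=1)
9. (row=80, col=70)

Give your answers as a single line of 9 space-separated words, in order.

(154,143): row=0b10011010, col=0b10001111, row AND col = 0b10001010 = 138; 138 != 143 -> empty
(248,228): row=0b11111000, col=0b11100100, row AND col = 0b11100000 = 224; 224 != 228 -> empty
(114,47): row=0b1110010, col=0b101111, row AND col = 0b100010 = 34; 34 != 47 -> empty
(16,7): row=0b10000, col=0b111, row AND col = 0b0 = 0; 0 != 7 -> empty
(103,69): row=0b1100111, col=0b1000101, row AND col = 0b1000101 = 69; 69 == 69 -> filled
(8,5): row=0b1000, col=0b101, row AND col = 0b0 = 0; 0 != 5 -> empty
(135,131): row=0b10000111, col=0b10000011, row AND col = 0b10000011 = 131; 131 == 131 -> filled
(6,1): row=0b110, col=0b1, row AND col = 0b0 = 0; 0 != 1 -> empty
(80,70): row=0b1010000, col=0b1000110, row AND col = 0b1000000 = 64; 64 != 70 -> empty

Answer: no no no no yes no yes no no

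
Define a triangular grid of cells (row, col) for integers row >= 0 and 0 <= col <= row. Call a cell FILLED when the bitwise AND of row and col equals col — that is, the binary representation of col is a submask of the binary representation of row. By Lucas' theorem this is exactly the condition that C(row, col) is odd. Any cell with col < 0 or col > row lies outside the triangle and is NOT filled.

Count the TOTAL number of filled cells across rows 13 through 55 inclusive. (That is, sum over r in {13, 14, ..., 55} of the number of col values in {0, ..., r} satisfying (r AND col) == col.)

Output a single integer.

Answer: 464

Derivation:
r13=1101 pc3: +8 =8
r14=1110 pc3: +8 =16
r15=1111 pc4: +16 =32
r16=10000 pc1: +2 =34
r17=10001 pc2: +4 =38
r18=10010 pc2: +4 =42
r19=10011 pc3: +8 =50
r20=10100 pc2: +4 =54
r21=10101 pc3: +8 =62
r22=10110 pc3: +8 =70
r23=10111 pc4: +16 =86
r24=11000 pc2: +4 =90
r25=11001 pc3: +8 =98
r26=11010 pc3: +8 =106
r27=11011 pc4: +16 =122
r28=11100 pc3: +8 =130
r29=11101 pc4: +16 =146
r30=11110 pc4: +16 =162
r31=11111 pc5: +32 =194
r32=100000 pc1: +2 =196
r33=100001 pc2: +4 =200
r34=100010 pc2: +4 =204
r35=100011 pc3: +8 =212
r36=100100 pc2: +4 =216
r37=100101 pc3: +8 =224
r38=100110 pc3: +8 =232
r39=100111 pc4: +16 =248
r40=101000 pc2: +4 =252
r41=101001 pc3: +8 =260
r42=101010 pc3: +8 =268
r43=101011 pc4: +16 =284
r44=101100 pc3: +8 =292
r45=101101 pc4: +16 =308
r46=101110 pc4: +16 =324
r47=101111 pc5: +32 =356
r48=110000 pc2: +4 =360
r49=110001 pc3: +8 =368
r50=110010 pc3: +8 =376
r51=110011 pc4: +16 =392
r52=110100 pc3: +8 =400
r53=110101 pc4: +16 =416
r54=110110 pc4: +16 =432
r55=110111 pc5: +32 =464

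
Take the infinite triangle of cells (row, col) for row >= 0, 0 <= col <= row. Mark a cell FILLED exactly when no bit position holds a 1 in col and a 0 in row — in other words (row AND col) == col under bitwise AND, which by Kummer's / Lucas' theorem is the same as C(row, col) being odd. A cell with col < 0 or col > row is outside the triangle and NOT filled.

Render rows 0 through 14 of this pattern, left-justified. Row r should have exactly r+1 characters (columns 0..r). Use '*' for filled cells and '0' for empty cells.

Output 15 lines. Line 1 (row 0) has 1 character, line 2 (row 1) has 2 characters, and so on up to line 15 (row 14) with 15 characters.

r0=0: *
r1=1: **
r2=10: *0*
r3=11: ****
r4=100: *000*
r5=101: **00**
r6=110: *0*0*0*
r7=111: ********
r8=1000: *0000000*
r9=1001: **000000**
r10=1010: *0*00000*0*
r11=1011: ****0000****
r12=1100: *000*000*000*
r13=1101: **00**00**00**
r14=1110: *0*0*0*0*0*0*0*

Answer: *
**
*0*
****
*000*
**00**
*0*0*0*
********
*0000000*
**000000**
*0*00000*0*
****0000****
*000*000*000*
**00**00**00**
*0*0*0*0*0*0*0*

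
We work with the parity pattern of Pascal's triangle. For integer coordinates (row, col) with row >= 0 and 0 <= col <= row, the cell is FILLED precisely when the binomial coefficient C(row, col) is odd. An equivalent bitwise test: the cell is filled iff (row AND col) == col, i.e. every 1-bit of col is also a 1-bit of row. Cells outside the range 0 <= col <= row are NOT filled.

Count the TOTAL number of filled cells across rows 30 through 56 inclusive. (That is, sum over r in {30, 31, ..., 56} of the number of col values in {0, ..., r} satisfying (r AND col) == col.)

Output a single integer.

r30=11110 pc4: +16 =16
r31=11111 pc5: +32 =48
r32=100000 pc1: +2 =50
r33=100001 pc2: +4 =54
r34=100010 pc2: +4 =58
r35=100011 pc3: +8 =66
r36=100100 pc2: +4 =70
r37=100101 pc3: +8 =78
r38=100110 pc3: +8 =86
r39=100111 pc4: +16 =102
r40=101000 pc2: +4 =106
r41=101001 pc3: +8 =114
r42=101010 pc3: +8 =122
r43=101011 pc4: +16 =138
r44=101100 pc3: +8 =146
r45=101101 pc4: +16 =162
r46=101110 pc4: +16 =178
r47=101111 pc5: +32 =210
r48=110000 pc2: +4 =214
r49=110001 pc3: +8 =222
r50=110010 pc3: +8 =230
r51=110011 pc4: +16 =246
r52=110100 pc3: +8 =254
r53=110101 pc4: +16 =270
r54=110110 pc4: +16 =286
r55=110111 pc5: +32 =318
r56=111000 pc3: +8 =326

Answer: 326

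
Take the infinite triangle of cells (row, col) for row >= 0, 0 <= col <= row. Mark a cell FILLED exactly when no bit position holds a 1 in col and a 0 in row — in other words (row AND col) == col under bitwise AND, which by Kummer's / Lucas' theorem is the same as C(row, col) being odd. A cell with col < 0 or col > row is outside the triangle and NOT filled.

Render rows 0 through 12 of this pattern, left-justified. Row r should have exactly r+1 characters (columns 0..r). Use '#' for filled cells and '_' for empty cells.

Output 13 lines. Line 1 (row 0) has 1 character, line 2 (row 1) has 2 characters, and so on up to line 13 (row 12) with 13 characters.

r0=0: #
r1=1: ##
r2=10: #_#
r3=11: ####
r4=100: #___#
r5=101: ##__##
r6=110: #_#_#_#
r7=111: ########
r8=1000: #_______#
r9=1001: ##______##
r10=1010: #_#_____#_#
r11=1011: ####____####
r12=1100: #___#___#___#

Answer: #
##
#_#
####
#___#
##__##
#_#_#_#
########
#_______#
##______##
#_#_____#_#
####____####
#___#___#___#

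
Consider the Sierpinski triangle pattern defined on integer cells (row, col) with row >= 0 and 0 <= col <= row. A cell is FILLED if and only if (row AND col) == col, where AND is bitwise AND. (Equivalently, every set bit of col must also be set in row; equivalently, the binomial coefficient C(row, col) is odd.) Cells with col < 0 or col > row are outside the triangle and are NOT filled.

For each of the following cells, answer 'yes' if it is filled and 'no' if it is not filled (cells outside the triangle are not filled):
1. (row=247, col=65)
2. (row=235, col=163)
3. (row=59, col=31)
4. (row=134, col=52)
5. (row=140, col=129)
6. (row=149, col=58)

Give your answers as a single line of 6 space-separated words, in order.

(247,65): row=0b11110111, col=0b1000001, row AND col = 0b1000001 = 65; 65 == 65 -> filled
(235,163): row=0b11101011, col=0b10100011, row AND col = 0b10100011 = 163; 163 == 163 -> filled
(59,31): row=0b111011, col=0b11111, row AND col = 0b11011 = 27; 27 != 31 -> empty
(134,52): row=0b10000110, col=0b110100, row AND col = 0b100 = 4; 4 != 52 -> empty
(140,129): row=0b10001100, col=0b10000001, row AND col = 0b10000000 = 128; 128 != 129 -> empty
(149,58): row=0b10010101, col=0b111010, row AND col = 0b10000 = 16; 16 != 58 -> empty

Answer: yes yes no no no no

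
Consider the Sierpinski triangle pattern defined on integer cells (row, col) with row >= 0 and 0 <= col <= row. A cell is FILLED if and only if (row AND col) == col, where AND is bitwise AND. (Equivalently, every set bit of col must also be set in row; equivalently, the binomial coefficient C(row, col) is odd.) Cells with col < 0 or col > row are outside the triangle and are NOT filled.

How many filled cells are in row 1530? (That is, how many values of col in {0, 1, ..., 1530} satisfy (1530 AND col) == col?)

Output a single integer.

1530 in binary = 10111111010
popcount(1530) = number of 1-bits in 10111111010 = 8
A col c satisfies (1530 AND c) == c iff every set bit of c is also set in 1530; each of the 8 set bits of 1530 can independently be on or off in c.
count = 2^8 = 256

Answer: 256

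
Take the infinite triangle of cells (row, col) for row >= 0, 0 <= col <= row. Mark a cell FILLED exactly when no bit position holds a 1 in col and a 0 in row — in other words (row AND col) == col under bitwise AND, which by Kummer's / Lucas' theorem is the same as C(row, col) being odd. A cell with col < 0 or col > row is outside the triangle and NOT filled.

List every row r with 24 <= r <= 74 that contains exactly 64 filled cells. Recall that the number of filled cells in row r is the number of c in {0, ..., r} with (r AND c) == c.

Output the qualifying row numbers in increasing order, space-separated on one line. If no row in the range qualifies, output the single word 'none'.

Answer: 63

Derivation:
Row r has 2^popcount(r) filled cells, so we need popcount(r) = log2(64) = 6.
Scan r = 24..74 and keep those with exactly 6 one-bits:
r=24=11000 popcount=2 -> skip
r=25=11001 popcount=3 -> skip
r=26=11010 popcount=3 -> skip
r=27=11011 popcount=4 -> skip
r=28=11100 popcount=3 -> skip
r=29=11101 popcount=4 -> skip
r=30=11110 popcount=4 -> skip
r=31=11111 popcount=5 -> skip
r=32=100000 popcount=1 -> skip
r=33=100001 popcount=2 -> skip
r=34=100010 popcount=2 -> skip
r=35=100011 popcount=3 -> skip
r=36=100100 popcount=2 -> skip
r=37=100101 popcount=3 -> skip
r=38=100110 popcount=3 -> skip
r=39=100111 popcount=4 -> skip
r=40=101000 popcount=2 -> skip
r=41=101001 popcount=3 -> skip
r=42=101010 popcount=3 -> skip
r=43=101011 popcount=4 -> skip
r=44=101100 popcount=3 -> skip
r=45=101101 popcount=4 -> skip
r=46=101110 popcount=4 -> skip
r=47=101111 popcount=5 -> skip
r=48=110000 popcount=2 -> skip
r=49=110001 popcount=3 -> skip
r=50=110010 popcount=3 -> skip
r=51=110011 popcount=4 -> skip
r=52=110100 popcount=3 -> skip
r=53=110101 popcount=4 -> skip
r=54=110110 popcount=4 -> skip
r=55=110111 popcount=5 -> skip
r=56=111000 popcount=3 -> skip
r=57=111001 popcount=4 -> skip
r=58=111010 popcount=4 -> skip
r=59=111011 popcount=5 -> skip
r=60=111100 popcount=4 -> skip
r=61=111101 popcount=5 -> skip
r=62=111110 popcount=5 -> skip
r=63=111111 popcount=6 -> KEEP
r=64=1000000 popcount=1 -> skip
r=65=1000001 popcount=2 -> skip
r=66=1000010 popcount=2 -> skip
r=67=1000011 popcount=3 -> skip
r=68=1000100 popcount=2 -> skip
r=69=1000101 popcount=3 -> skip
r=70=1000110 popcount=3 -> skip
r=71=1000111 popcount=4 -> skip
r=72=1001000 popcount=2 -> skip
r=73=1001001 popcount=3 -> skip
r=74=1001010 popcount=3 -> skip
Kept rows: 63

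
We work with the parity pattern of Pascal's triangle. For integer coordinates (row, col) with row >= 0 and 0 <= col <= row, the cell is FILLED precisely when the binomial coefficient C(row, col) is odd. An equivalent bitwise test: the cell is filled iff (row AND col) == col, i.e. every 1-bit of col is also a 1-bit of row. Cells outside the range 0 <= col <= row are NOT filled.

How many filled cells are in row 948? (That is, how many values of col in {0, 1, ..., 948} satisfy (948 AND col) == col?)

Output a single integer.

Answer: 64

Derivation:
948 in binary = 1110110100
popcount(948) = number of 1-bits in 1110110100 = 6
A col c satisfies (948 AND c) == c iff every set bit of c is also set in 948; each of the 6 set bits of 948 can independently be on or off in c.
count = 2^6 = 64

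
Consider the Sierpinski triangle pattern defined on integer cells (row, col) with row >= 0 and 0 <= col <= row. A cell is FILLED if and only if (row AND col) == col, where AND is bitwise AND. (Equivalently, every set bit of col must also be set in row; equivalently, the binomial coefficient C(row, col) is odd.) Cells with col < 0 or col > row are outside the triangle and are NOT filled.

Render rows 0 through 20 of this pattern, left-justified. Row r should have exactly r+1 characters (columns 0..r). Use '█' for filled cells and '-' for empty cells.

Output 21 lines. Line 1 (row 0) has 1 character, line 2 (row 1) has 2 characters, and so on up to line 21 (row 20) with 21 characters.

r0=0: █
r1=1: ██
r2=10: █-█
r3=11: ████
r4=100: █---█
r5=101: ██--██
r6=110: █-█-█-█
r7=111: ████████
r8=1000: █-------█
r9=1001: ██------██
r10=1010: █-█-----█-█
r11=1011: ████----████
r12=1100: █---█---█---█
r13=1101: ██--██--██--██
r14=1110: █-█-█-█-█-█-█-█
r15=1111: ████████████████
r16=10000: █---------------█
r17=10001: ██--------------██
r18=10010: █-█-------------█-█
r19=10011: ████------------████
r20=10100: █---█-----------█---█

Answer: █
██
█-█
████
█---█
██--██
█-█-█-█
████████
█-------█
██------██
█-█-----█-█
████----████
█---█---█---█
██--██--██--██
█-█-█-█-█-█-█-█
████████████████
█---------------█
██--------------██
█-█-------------█-█
████------------████
█---█-----------█---█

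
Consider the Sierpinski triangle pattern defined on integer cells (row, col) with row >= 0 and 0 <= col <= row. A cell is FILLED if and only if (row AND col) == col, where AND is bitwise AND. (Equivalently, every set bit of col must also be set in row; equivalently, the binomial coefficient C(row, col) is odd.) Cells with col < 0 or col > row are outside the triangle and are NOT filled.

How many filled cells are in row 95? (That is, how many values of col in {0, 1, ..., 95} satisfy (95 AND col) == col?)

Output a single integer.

95 in binary = 1011111
popcount(95) = number of 1-bits in 1011111 = 6
A col c satisfies (95 AND c) == c iff every set bit of c is also set in 95; each of the 6 set bits of 95 can independently be on or off in c.
count = 2^6 = 64

Answer: 64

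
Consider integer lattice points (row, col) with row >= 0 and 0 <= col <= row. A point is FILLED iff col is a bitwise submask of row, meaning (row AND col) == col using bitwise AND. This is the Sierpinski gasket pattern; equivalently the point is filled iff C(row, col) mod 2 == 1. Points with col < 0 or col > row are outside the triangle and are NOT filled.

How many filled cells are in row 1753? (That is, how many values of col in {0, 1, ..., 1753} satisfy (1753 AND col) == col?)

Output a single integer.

1753 in binary = 11011011001
popcount(1753) = number of 1-bits in 11011011001 = 7
A col c satisfies (1753 AND c) == c iff every set bit of c is also set in 1753; each of the 7 set bits of 1753 can independently be on or off in c.
count = 2^7 = 128

Answer: 128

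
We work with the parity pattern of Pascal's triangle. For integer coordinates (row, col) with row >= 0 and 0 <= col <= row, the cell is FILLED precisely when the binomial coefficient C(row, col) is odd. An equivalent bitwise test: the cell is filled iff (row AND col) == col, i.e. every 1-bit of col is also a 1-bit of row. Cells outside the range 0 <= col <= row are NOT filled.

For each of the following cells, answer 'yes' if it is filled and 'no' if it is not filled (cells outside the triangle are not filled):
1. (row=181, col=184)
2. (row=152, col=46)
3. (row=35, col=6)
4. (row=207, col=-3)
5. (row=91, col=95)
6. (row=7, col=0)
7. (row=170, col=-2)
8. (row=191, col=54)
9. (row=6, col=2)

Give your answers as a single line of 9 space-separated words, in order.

Answer: no no no no no yes no yes yes

Derivation:
(181,184): col outside [0, 181] -> not filled
(152,46): row=0b10011000, col=0b101110, row AND col = 0b1000 = 8; 8 != 46 -> empty
(35,6): row=0b100011, col=0b110, row AND col = 0b10 = 2; 2 != 6 -> empty
(207,-3): col outside [0, 207] -> not filled
(91,95): col outside [0, 91] -> not filled
(7,0): row=0b111, col=0b0, row AND col = 0b0 = 0; 0 == 0 -> filled
(170,-2): col outside [0, 170] -> not filled
(191,54): row=0b10111111, col=0b110110, row AND col = 0b110110 = 54; 54 == 54 -> filled
(6,2): row=0b110, col=0b10, row AND col = 0b10 = 2; 2 == 2 -> filled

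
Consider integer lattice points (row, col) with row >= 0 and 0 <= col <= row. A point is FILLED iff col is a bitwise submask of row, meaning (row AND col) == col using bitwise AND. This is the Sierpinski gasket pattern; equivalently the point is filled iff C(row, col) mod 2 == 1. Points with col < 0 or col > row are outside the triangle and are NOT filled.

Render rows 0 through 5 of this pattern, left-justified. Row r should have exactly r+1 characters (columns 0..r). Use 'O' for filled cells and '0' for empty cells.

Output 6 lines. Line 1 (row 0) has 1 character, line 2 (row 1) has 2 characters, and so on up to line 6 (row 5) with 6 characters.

Answer: O
OO
O0O
OOOO
O000O
OO00OO

Derivation:
r0=0: O
r1=1: OO
r2=10: O0O
r3=11: OOOO
r4=100: O000O
r5=101: OO00OO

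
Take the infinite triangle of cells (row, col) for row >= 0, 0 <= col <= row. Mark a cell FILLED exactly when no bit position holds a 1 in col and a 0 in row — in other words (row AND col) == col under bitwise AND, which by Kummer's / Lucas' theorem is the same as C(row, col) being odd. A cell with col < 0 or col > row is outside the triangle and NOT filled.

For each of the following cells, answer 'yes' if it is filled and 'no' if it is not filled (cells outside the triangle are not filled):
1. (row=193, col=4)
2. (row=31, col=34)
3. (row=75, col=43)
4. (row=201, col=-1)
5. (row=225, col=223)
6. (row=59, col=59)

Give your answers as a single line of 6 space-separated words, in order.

Answer: no no no no no yes

Derivation:
(193,4): row=0b11000001, col=0b100, row AND col = 0b0 = 0; 0 != 4 -> empty
(31,34): col outside [0, 31] -> not filled
(75,43): row=0b1001011, col=0b101011, row AND col = 0b1011 = 11; 11 != 43 -> empty
(201,-1): col outside [0, 201] -> not filled
(225,223): row=0b11100001, col=0b11011111, row AND col = 0b11000001 = 193; 193 != 223 -> empty
(59,59): row=0b111011, col=0b111011, row AND col = 0b111011 = 59; 59 == 59 -> filled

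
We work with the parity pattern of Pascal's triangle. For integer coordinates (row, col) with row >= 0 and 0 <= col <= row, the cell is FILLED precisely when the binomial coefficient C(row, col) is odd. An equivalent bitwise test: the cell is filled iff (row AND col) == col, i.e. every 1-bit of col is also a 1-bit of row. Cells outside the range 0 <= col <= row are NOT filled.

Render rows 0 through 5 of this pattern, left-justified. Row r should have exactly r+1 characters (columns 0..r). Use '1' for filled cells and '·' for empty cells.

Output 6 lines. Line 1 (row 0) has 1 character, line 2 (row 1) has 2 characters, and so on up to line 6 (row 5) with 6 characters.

Answer: 1
11
1·1
1111
1···1
11··11

Derivation:
r0=0: 1
r1=1: 11
r2=10: 1·1
r3=11: 1111
r4=100: 1···1
r5=101: 11··11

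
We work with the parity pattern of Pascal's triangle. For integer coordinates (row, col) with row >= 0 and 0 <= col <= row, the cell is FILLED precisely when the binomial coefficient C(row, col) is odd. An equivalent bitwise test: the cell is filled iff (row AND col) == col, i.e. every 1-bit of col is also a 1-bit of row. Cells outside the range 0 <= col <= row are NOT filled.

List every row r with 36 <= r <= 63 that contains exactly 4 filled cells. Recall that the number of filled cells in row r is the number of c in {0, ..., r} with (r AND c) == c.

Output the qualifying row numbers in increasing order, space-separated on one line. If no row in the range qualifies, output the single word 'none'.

Answer: 36 40 48

Derivation:
Row r has 2^popcount(r) filled cells, so we need popcount(r) = log2(4) = 2.
Scan r = 36..63 and keep those with exactly 2 one-bits:
r=36=100100 popcount=2 -> KEEP
r=37=100101 popcount=3 -> skip
r=38=100110 popcount=3 -> skip
r=39=100111 popcount=4 -> skip
r=40=101000 popcount=2 -> KEEP
r=41=101001 popcount=3 -> skip
r=42=101010 popcount=3 -> skip
r=43=101011 popcount=4 -> skip
r=44=101100 popcount=3 -> skip
r=45=101101 popcount=4 -> skip
r=46=101110 popcount=4 -> skip
r=47=101111 popcount=5 -> skip
r=48=110000 popcount=2 -> KEEP
r=49=110001 popcount=3 -> skip
r=50=110010 popcount=3 -> skip
r=51=110011 popcount=4 -> skip
r=52=110100 popcount=3 -> skip
r=53=110101 popcount=4 -> skip
r=54=110110 popcount=4 -> skip
r=55=110111 popcount=5 -> skip
r=56=111000 popcount=3 -> skip
r=57=111001 popcount=4 -> skip
r=58=111010 popcount=4 -> skip
r=59=111011 popcount=5 -> skip
r=60=111100 popcount=4 -> skip
r=61=111101 popcount=5 -> skip
r=62=111110 popcount=5 -> skip
r=63=111111 popcount=6 -> skip
Kept rows: 36 40 48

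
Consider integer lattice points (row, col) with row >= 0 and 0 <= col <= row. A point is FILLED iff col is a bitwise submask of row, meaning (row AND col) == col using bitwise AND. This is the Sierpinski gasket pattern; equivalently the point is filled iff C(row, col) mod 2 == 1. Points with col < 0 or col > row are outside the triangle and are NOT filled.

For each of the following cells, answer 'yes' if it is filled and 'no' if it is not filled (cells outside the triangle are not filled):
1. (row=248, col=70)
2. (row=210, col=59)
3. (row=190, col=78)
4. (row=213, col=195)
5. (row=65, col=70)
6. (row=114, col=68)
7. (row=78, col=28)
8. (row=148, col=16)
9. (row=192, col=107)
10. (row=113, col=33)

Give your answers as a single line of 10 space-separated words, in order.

(248,70): row=0b11111000, col=0b1000110, row AND col = 0b1000000 = 64; 64 != 70 -> empty
(210,59): row=0b11010010, col=0b111011, row AND col = 0b10010 = 18; 18 != 59 -> empty
(190,78): row=0b10111110, col=0b1001110, row AND col = 0b1110 = 14; 14 != 78 -> empty
(213,195): row=0b11010101, col=0b11000011, row AND col = 0b11000001 = 193; 193 != 195 -> empty
(65,70): col outside [0, 65] -> not filled
(114,68): row=0b1110010, col=0b1000100, row AND col = 0b1000000 = 64; 64 != 68 -> empty
(78,28): row=0b1001110, col=0b11100, row AND col = 0b1100 = 12; 12 != 28 -> empty
(148,16): row=0b10010100, col=0b10000, row AND col = 0b10000 = 16; 16 == 16 -> filled
(192,107): row=0b11000000, col=0b1101011, row AND col = 0b1000000 = 64; 64 != 107 -> empty
(113,33): row=0b1110001, col=0b100001, row AND col = 0b100001 = 33; 33 == 33 -> filled

Answer: no no no no no no no yes no yes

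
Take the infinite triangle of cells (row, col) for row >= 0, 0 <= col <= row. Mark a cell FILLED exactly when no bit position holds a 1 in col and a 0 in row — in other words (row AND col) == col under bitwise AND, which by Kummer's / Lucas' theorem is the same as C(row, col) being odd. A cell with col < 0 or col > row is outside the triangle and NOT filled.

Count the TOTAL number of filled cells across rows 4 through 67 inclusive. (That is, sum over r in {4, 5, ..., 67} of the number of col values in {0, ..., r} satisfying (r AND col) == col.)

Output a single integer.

Answer: 738

Derivation:
r4=100 pc1: +2 =2
r5=101 pc2: +4 =6
r6=110 pc2: +4 =10
r7=111 pc3: +8 =18
r8=1000 pc1: +2 =20
r9=1001 pc2: +4 =24
r10=1010 pc2: +4 =28
r11=1011 pc3: +8 =36
r12=1100 pc2: +4 =40
r13=1101 pc3: +8 =48
r14=1110 pc3: +8 =56
r15=1111 pc4: +16 =72
r16=10000 pc1: +2 =74
r17=10001 pc2: +4 =78
r18=10010 pc2: +4 =82
r19=10011 pc3: +8 =90
r20=10100 pc2: +4 =94
r21=10101 pc3: +8 =102
r22=10110 pc3: +8 =110
r23=10111 pc4: +16 =126
r24=11000 pc2: +4 =130
r25=11001 pc3: +8 =138
r26=11010 pc3: +8 =146
r27=11011 pc4: +16 =162
r28=11100 pc3: +8 =170
r29=11101 pc4: +16 =186
r30=11110 pc4: +16 =202
r31=11111 pc5: +32 =234
r32=100000 pc1: +2 =236
r33=100001 pc2: +4 =240
r34=100010 pc2: +4 =244
r35=100011 pc3: +8 =252
r36=100100 pc2: +4 =256
r37=100101 pc3: +8 =264
r38=100110 pc3: +8 =272
r39=100111 pc4: +16 =288
r40=101000 pc2: +4 =292
r41=101001 pc3: +8 =300
r42=101010 pc3: +8 =308
r43=101011 pc4: +16 =324
r44=101100 pc3: +8 =332
r45=101101 pc4: +16 =348
r46=101110 pc4: +16 =364
r47=101111 pc5: +32 =396
r48=110000 pc2: +4 =400
r49=110001 pc3: +8 =408
r50=110010 pc3: +8 =416
r51=110011 pc4: +16 =432
r52=110100 pc3: +8 =440
r53=110101 pc4: +16 =456
r54=110110 pc4: +16 =472
r55=110111 pc5: +32 =504
r56=111000 pc3: +8 =512
r57=111001 pc4: +16 =528
r58=111010 pc4: +16 =544
r59=111011 pc5: +32 =576
r60=111100 pc4: +16 =592
r61=111101 pc5: +32 =624
r62=111110 pc5: +32 =656
r63=111111 pc6: +64 =720
r64=1000000 pc1: +2 =722
r65=1000001 pc2: +4 =726
r66=1000010 pc2: +4 =730
r67=1000011 pc3: +8 =738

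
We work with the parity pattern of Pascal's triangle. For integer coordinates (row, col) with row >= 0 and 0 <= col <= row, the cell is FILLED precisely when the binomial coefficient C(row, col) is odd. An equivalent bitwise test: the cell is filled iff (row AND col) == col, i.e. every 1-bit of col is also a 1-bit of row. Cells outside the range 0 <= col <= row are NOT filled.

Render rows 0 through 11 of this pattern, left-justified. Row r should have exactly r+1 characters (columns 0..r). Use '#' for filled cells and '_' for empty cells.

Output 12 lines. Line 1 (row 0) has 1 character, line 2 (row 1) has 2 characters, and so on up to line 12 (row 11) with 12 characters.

Answer: #
##
#_#
####
#___#
##__##
#_#_#_#
########
#_______#
##______##
#_#_____#_#
####____####

Derivation:
r0=0: #
r1=1: ##
r2=10: #_#
r3=11: ####
r4=100: #___#
r5=101: ##__##
r6=110: #_#_#_#
r7=111: ########
r8=1000: #_______#
r9=1001: ##______##
r10=1010: #_#_____#_#
r11=1011: ####____####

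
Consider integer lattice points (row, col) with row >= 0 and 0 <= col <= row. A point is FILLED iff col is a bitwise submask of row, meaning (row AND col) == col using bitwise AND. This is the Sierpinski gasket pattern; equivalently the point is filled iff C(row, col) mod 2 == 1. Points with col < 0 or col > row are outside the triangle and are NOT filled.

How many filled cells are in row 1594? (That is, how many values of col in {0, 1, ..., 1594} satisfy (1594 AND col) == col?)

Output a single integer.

1594 in binary = 11000111010
popcount(1594) = number of 1-bits in 11000111010 = 6
A col c satisfies (1594 AND c) == c iff every set bit of c is also set in 1594; each of the 6 set bits of 1594 can independently be on or off in c.
count = 2^6 = 64

Answer: 64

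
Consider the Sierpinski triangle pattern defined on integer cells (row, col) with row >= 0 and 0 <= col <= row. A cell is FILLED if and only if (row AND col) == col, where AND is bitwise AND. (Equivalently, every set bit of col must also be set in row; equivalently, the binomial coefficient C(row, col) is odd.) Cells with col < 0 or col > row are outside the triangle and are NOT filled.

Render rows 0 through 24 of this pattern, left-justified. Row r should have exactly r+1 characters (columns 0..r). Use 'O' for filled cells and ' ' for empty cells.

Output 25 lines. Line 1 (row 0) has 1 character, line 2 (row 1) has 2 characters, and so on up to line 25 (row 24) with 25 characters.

Answer: O
OO
O O
OOOO
O   O
OO  OO
O O O O
OOOOOOOO
O       O
OO      OO
O O     O O
OOOO    OOOO
O   O   O   O
OO  OO  OO  OO
O O O O O O O O
OOOOOOOOOOOOOOOO
O               O
OO              OO
O O             O O
OOOO            OOOO
O   O           O   O
OO  OO          OO  OO
O O O O         O O O O
OOOOOOOO        OOOOOOOO
O       O       O       O

Derivation:
r0=0: O
r1=1: OO
r2=10: O O
r3=11: OOOO
r4=100: O   O
r5=101: OO  OO
r6=110: O O O O
r7=111: OOOOOOOO
r8=1000: O       O
r9=1001: OO      OO
r10=1010: O O     O O
r11=1011: OOOO    OOOO
r12=1100: O   O   O   O
r13=1101: OO  OO  OO  OO
r14=1110: O O O O O O O O
r15=1111: OOOOOOOOOOOOOOOO
r16=10000: O               O
r17=10001: OO              OO
r18=10010: O O             O O
r19=10011: OOOO            OOOO
r20=10100: O   O           O   O
r21=10101: OO  OO          OO  OO
r22=10110: O O O O         O O O O
r23=10111: OOOOOOOO        OOOOOOOO
r24=11000: O       O       O       O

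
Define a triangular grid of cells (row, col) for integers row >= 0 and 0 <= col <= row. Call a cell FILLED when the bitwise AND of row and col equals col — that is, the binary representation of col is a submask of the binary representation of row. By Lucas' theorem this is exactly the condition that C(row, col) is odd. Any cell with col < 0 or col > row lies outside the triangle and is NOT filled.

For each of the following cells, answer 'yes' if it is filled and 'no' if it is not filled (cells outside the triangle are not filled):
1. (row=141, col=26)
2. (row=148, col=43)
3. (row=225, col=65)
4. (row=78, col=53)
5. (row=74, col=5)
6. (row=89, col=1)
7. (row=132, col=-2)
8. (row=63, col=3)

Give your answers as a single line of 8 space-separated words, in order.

(141,26): row=0b10001101, col=0b11010, row AND col = 0b1000 = 8; 8 != 26 -> empty
(148,43): row=0b10010100, col=0b101011, row AND col = 0b0 = 0; 0 != 43 -> empty
(225,65): row=0b11100001, col=0b1000001, row AND col = 0b1000001 = 65; 65 == 65 -> filled
(78,53): row=0b1001110, col=0b110101, row AND col = 0b100 = 4; 4 != 53 -> empty
(74,5): row=0b1001010, col=0b101, row AND col = 0b0 = 0; 0 != 5 -> empty
(89,1): row=0b1011001, col=0b1, row AND col = 0b1 = 1; 1 == 1 -> filled
(132,-2): col outside [0, 132] -> not filled
(63,3): row=0b111111, col=0b11, row AND col = 0b11 = 3; 3 == 3 -> filled

Answer: no no yes no no yes no yes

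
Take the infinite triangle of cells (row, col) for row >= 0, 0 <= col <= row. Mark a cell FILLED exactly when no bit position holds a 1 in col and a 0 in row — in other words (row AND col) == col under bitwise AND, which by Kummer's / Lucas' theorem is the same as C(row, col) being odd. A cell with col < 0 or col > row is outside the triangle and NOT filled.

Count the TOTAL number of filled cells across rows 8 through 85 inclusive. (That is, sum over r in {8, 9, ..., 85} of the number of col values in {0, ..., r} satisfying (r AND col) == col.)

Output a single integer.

Answer: 924

Derivation:
r8=1000 pc1: +2 =2
r9=1001 pc2: +4 =6
r10=1010 pc2: +4 =10
r11=1011 pc3: +8 =18
r12=1100 pc2: +4 =22
r13=1101 pc3: +8 =30
r14=1110 pc3: +8 =38
r15=1111 pc4: +16 =54
r16=10000 pc1: +2 =56
r17=10001 pc2: +4 =60
r18=10010 pc2: +4 =64
r19=10011 pc3: +8 =72
r20=10100 pc2: +4 =76
r21=10101 pc3: +8 =84
r22=10110 pc3: +8 =92
r23=10111 pc4: +16 =108
r24=11000 pc2: +4 =112
r25=11001 pc3: +8 =120
r26=11010 pc3: +8 =128
r27=11011 pc4: +16 =144
r28=11100 pc3: +8 =152
r29=11101 pc4: +16 =168
r30=11110 pc4: +16 =184
r31=11111 pc5: +32 =216
r32=100000 pc1: +2 =218
r33=100001 pc2: +4 =222
r34=100010 pc2: +4 =226
r35=100011 pc3: +8 =234
r36=100100 pc2: +4 =238
r37=100101 pc3: +8 =246
r38=100110 pc3: +8 =254
r39=100111 pc4: +16 =270
r40=101000 pc2: +4 =274
r41=101001 pc3: +8 =282
r42=101010 pc3: +8 =290
r43=101011 pc4: +16 =306
r44=101100 pc3: +8 =314
r45=101101 pc4: +16 =330
r46=101110 pc4: +16 =346
r47=101111 pc5: +32 =378
r48=110000 pc2: +4 =382
r49=110001 pc3: +8 =390
r50=110010 pc3: +8 =398
r51=110011 pc4: +16 =414
r52=110100 pc3: +8 =422
r53=110101 pc4: +16 =438
r54=110110 pc4: +16 =454
r55=110111 pc5: +32 =486
r56=111000 pc3: +8 =494
r57=111001 pc4: +16 =510
r58=111010 pc4: +16 =526
r59=111011 pc5: +32 =558
r60=111100 pc4: +16 =574
r61=111101 pc5: +32 =606
r62=111110 pc5: +32 =638
r63=111111 pc6: +64 =702
r64=1000000 pc1: +2 =704
r65=1000001 pc2: +4 =708
r66=1000010 pc2: +4 =712
r67=1000011 pc3: +8 =720
r68=1000100 pc2: +4 =724
r69=1000101 pc3: +8 =732
r70=1000110 pc3: +8 =740
r71=1000111 pc4: +16 =756
r72=1001000 pc2: +4 =760
r73=1001001 pc3: +8 =768
r74=1001010 pc3: +8 =776
r75=1001011 pc4: +16 =792
r76=1001100 pc3: +8 =800
r77=1001101 pc4: +16 =816
r78=1001110 pc4: +16 =832
r79=1001111 pc5: +32 =864
r80=1010000 pc2: +4 =868
r81=1010001 pc3: +8 =876
r82=1010010 pc3: +8 =884
r83=1010011 pc4: +16 =900
r84=1010100 pc3: +8 =908
r85=1010101 pc4: +16 =924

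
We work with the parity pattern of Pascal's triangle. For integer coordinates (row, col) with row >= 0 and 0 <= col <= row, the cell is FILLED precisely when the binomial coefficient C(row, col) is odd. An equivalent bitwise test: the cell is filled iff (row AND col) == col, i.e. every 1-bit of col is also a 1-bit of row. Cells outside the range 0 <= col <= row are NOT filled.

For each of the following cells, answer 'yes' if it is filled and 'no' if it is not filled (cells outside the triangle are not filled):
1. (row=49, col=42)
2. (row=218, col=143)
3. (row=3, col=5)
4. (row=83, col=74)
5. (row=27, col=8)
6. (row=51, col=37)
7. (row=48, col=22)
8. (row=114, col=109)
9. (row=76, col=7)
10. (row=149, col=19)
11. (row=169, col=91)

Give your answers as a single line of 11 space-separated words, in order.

Answer: no no no no yes no no no no no no

Derivation:
(49,42): row=0b110001, col=0b101010, row AND col = 0b100000 = 32; 32 != 42 -> empty
(218,143): row=0b11011010, col=0b10001111, row AND col = 0b10001010 = 138; 138 != 143 -> empty
(3,5): col outside [0, 3] -> not filled
(83,74): row=0b1010011, col=0b1001010, row AND col = 0b1000010 = 66; 66 != 74 -> empty
(27,8): row=0b11011, col=0b1000, row AND col = 0b1000 = 8; 8 == 8 -> filled
(51,37): row=0b110011, col=0b100101, row AND col = 0b100001 = 33; 33 != 37 -> empty
(48,22): row=0b110000, col=0b10110, row AND col = 0b10000 = 16; 16 != 22 -> empty
(114,109): row=0b1110010, col=0b1101101, row AND col = 0b1100000 = 96; 96 != 109 -> empty
(76,7): row=0b1001100, col=0b111, row AND col = 0b100 = 4; 4 != 7 -> empty
(149,19): row=0b10010101, col=0b10011, row AND col = 0b10001 = 17; 17 != 19 -> empty
(169,91): row=0b10101001, col=0b1011011, row AND col = 0b1001 = 9; 9 != 91 -> empty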